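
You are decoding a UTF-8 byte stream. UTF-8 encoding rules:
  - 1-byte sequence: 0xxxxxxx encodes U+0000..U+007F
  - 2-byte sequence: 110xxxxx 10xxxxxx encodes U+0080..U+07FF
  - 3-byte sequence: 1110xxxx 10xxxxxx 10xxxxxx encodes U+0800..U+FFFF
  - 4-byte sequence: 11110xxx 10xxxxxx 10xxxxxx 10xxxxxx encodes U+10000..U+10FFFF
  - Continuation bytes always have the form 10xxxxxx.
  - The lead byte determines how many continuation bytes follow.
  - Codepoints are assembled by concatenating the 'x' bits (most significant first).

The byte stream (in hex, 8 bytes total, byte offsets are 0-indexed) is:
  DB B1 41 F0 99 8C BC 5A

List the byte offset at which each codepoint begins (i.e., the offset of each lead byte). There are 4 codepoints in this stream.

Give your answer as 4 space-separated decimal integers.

Byte[0]=DB: 2-byte lead, need 1 cont bytes. acc=0x1B
Byte[1]=B1: continuation. acc=(acc<<6)|0x31=0x6F1
Completed: cp=U+06F1 (starts at byte 0)
Byte[2]=41: 1-byte ASCII. cp=U+0041
Byte[3]=F0: 4-byte lead, need 3 cont bytes. acc=0x0
Byte[4]=99: continuation. acc=(acc<<6)|0x19=0x19
Byte[5]=8C: continuation. acc=(acc<<6)|0x0C=0x64C
Byte[6]=BC: continuation. acc=(acc<<6)|0x3C=0x1933C
Completed: cp=U+1933C (starts at byte 3)
Byte[7]=5A: 1-byte ASCII. cp=U+005A

Answer: 0 2 3 7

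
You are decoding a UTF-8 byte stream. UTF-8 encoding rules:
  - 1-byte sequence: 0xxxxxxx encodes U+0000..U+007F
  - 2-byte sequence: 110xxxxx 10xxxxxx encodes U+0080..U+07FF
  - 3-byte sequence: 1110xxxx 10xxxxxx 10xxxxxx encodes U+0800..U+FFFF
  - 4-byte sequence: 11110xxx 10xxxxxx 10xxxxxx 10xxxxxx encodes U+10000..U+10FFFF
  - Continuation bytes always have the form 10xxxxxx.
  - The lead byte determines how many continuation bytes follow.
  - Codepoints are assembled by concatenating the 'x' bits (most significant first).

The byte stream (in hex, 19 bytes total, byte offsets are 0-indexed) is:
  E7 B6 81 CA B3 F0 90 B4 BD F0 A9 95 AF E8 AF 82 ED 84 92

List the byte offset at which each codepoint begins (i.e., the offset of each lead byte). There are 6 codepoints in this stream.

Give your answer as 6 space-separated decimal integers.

Byte[0]=E7: 3-byte lead, need 2 cont bytes. acc=0x7
Byte[1]=B6: continuation. acc=(acc<<6)|0x36=0x1F6
Byte[2]=81: continuation. acc=(acc<<6)|0x01=0x7D81
Completed: cp=U+7D81 (starts at byte 0)
Byte[3]=CA: 2-byte lead, need 1 cont bytes. acc=0xA
Byte[4]=B3: continuation. acc=(acc<<6)|0x33=0x2B3
Completed: cp=U+02B3 (starts at byte 3)
Byte[5]=F0: 4-byte lead, need 3 cont bytes. acc=0x0
Byte[6]=90: continuation. acc=(acc<<6)|0x10=0x10
Byte[7]=B4: continuation. acc=(acc<<6)|0x34=0x434
Byte[8]=BD: continuation. acc=(acc<<6)|0x3D=0x10D3D
Completed: cp=U+10D3D (starts at byte 5)
Byte[9]=F0: 4-byte lead, need 3 cont bytes. acc=0x0
Byte[10]=A9: continuation. acc=(acc<<6)|0x29=0x29
Byte[11]=95: continuation. acc=(acc<<6)|0x15=0xA55
Byte[12]=AF: continuation. acc=(acc<<6)|0x2F=0x2956F
Completed: cp=U+2956F (starts at byte 9)
Byte[13]=E8: 3-byte lead, need 2 cont bytes. acc=0x8
Byte[14]=AF: continuation. acc=(acc<<6)|0x2F=0x22F
Byte[15]=82: continuation. acc=(acc<<6)|0x02=0x8BC2
Completed: cp=U+8BC2 (starts at byte 13)
Byte[16]=ED: 3-byte lead, need 2 cont bytes. acc=0xD
Byte[17]=84: continuation. acc=(acc<<6)|0x04=0x344
Byte[18]=92: continuation. acc=(acc<<6)|0x12=0xD112
Completed: cp=U+D112 (starts at byte 16)

Answer: 0 3 5 9 13 16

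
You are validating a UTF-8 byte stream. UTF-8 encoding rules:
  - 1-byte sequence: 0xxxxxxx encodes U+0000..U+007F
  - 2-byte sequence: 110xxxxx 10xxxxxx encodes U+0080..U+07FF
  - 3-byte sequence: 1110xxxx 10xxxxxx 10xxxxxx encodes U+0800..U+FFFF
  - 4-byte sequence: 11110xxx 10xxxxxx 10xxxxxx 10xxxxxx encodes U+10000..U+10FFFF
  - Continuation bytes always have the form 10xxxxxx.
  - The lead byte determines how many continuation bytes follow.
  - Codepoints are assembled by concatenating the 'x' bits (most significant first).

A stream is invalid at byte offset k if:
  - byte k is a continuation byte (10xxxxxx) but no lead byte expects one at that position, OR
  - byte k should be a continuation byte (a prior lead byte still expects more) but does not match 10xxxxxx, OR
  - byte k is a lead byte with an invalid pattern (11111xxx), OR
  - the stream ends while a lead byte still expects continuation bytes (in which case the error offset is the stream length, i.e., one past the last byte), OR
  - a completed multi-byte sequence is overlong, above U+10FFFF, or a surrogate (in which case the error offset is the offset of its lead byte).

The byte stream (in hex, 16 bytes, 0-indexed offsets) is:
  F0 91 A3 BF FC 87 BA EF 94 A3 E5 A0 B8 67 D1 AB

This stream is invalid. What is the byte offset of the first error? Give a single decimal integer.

Answer: 4

Derivation:
Byte[0]=F0: 4-byte lead, need 3 cont bytes. acc=0x0
Byte[1]=91: continuation. acc=(acc<<6)|0x11=0x11
Byte[2]=A3: continuation. acc=(acc<<6)|0x23=0x463
Byte[3]=BF: continuation. acc=(acc<<6)|0x3F=0x118FF
Completed: cp=U+118FF (starts at byte 0)
Byte[4]=FC: INVALID lead byte (not 0xxx/110x/1110/11110)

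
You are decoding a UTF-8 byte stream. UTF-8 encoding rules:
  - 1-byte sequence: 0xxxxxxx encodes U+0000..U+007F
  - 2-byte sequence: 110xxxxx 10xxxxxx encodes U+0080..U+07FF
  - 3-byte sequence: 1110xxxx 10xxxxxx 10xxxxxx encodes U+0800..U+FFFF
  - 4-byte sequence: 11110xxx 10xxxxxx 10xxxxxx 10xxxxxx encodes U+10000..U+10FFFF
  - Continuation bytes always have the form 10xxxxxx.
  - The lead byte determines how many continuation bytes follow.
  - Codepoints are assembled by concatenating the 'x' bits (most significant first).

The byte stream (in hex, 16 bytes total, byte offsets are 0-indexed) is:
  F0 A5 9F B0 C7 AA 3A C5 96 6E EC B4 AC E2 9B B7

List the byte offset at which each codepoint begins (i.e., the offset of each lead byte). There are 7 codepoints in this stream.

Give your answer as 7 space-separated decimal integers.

Answer: 0 4 6 7 9 10 13

Derivation:
Byte[0]=F0: 4-byte lead, need 3 cont bytes. acc=0x0
Byte[1]=A5: continuation. acc=(acc<<6)|0x25=0x25
Byte[2]=9F: continuation. acc=(acc<<6)|0x1F=0x95F
Byte[3]=B0: continuation. acc=(acc<<6)|0x30=0x257F0
Completed: cp=U+257F0 (starts at byte 0)
Byte[4]=C7: 2-byte lead, need 1 cont bytes. acc=0x7
Byte[5]=AA: continuation. acc=(acc<<6)|0x2A=0x1EA
Completed: cp=U+01EA (starts at byte 4)
Byte[6]=3A: 1-byte ASCII. cp=U+003A
Byte[7]=C5: 2-byte lead, need 1 cont bytes. acc=0x5
Byte[8]=96: continuation. acc=(acc<<6)|0x16=0x156
Completed: cp=U+0156 (starts at byte 7)
Byte[9]=6E: 1-byte ASCII. cp=U+006E
Byte[10]=EC: 3-byte lead, need 2 cont bytes. acc=0xC
Byte[11]=B4: continuation. acc=(acc<<6)|0x34=0x334
Byte[12]=AC: continuation. acc=(acc<<6)|0x2C=0xCD2C
Completed: cp=U+CD2C (starts at byte 10)
Byte[13]=E2: 3-byte lead, need 2 cont bytes. acc=0x2
Byte[14]=9B: continuation. acc=(acc<<6)|0x1B=0x9B
Byte[15]=B7: continuation. acc=(acc<<6)|0x37=0x26F7
Completed: cp=U+26F7 (starts at byte 13)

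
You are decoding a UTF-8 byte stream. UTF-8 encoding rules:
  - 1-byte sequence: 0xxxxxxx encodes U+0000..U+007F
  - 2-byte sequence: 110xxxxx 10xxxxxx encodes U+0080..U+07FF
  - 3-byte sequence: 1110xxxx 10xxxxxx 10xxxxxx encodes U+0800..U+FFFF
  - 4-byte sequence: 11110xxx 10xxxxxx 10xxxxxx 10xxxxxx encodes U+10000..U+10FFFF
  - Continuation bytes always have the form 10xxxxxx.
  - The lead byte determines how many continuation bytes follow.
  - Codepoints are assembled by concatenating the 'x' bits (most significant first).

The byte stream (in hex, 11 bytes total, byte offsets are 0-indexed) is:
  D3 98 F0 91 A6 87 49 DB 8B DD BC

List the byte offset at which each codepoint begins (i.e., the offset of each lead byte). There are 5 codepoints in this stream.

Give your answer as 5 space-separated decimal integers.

Byte[0]=D3: 2-byte lead, need 1 cont bytes. acc=0x13
Byte[1]=98: continuation. acc=(acc<<6)|0x18=0x4D8
Completed: cp=U+04D8 (starts at byte 0)
Byte[2]=F0: 4-byte lead, need 3 cont bytes. acc=0x0
Byte[3]=91: continuation. acc=(acc<<6)|0x11=0x11
Byte[4]=A6: continuation. acc=(acc<<6)|0x26=0x466
Byte[5]=87: continuation. acc=(acc<<6)|0x07=0x11987
Completed: cp=U+11987 (starts at byte 2)
Byte[6]=49: 1-byte ASCII. cp=U+0049
Byte[7]=DB: 2-byte lead, need 1 cont bytes. acc=0x1B
Byte[8]=8B: continuation. acc=(acc<<6)|0x0B=0x6CB
Completed: cp=U+06CB (starts at byte 7)
Byte[9]=DD: 2-byte lead, need 1 cont bytes. acc=0x1D
Byte[10]=BC: continuation. acc=(acc<<6)|0x3C=0x77C
Completed: cp=U+077C (starts at byte 9)

Answer: 0 2 6 7 9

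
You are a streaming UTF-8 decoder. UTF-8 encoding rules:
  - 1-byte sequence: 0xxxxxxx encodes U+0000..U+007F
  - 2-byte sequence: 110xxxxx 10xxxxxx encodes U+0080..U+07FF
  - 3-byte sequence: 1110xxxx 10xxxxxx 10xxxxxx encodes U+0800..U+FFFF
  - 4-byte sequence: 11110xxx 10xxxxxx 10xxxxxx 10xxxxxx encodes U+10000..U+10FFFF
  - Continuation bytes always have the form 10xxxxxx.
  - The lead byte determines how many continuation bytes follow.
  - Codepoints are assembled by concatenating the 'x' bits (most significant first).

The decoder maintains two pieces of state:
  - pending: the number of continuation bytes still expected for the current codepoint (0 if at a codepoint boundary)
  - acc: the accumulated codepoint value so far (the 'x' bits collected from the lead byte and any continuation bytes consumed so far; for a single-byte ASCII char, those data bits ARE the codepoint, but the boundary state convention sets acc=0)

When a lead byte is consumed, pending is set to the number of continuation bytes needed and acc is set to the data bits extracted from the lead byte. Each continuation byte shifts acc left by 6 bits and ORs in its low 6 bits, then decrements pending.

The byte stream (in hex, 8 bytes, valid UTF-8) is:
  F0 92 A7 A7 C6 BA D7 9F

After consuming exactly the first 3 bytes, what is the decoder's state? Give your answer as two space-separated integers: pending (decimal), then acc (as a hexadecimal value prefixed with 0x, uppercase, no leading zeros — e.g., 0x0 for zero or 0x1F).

Answer: 1 0x4A7

Derivation:
Byte[0]=F0: 4-byte lead. pending=3, acc=0x0
Byte[1]=92: continuation. acc=(acc<<6)|0x12=0x12, pending=2
Byte[2]=A7: continuation. acc=(acc<<6)|0x27=0x4A7, pending=1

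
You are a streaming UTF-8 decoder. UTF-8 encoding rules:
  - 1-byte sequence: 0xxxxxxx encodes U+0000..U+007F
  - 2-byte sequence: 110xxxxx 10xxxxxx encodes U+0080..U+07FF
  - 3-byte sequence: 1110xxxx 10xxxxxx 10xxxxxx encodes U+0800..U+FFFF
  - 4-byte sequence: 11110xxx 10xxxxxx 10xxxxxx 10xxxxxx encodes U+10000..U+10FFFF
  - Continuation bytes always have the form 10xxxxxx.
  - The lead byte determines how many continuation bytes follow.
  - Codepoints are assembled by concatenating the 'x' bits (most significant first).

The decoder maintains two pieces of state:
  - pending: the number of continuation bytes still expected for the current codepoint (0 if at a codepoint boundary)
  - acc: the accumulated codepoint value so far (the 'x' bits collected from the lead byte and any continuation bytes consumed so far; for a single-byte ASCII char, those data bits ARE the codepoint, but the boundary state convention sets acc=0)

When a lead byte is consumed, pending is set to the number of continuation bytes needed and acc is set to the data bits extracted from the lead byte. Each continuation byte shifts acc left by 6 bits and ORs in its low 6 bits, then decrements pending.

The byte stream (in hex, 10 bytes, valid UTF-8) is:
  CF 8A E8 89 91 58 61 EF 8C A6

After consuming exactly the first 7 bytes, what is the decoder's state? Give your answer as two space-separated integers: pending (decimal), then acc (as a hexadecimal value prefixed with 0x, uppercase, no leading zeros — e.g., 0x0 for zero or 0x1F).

Byte[0]=CF: 2-byte lead. pending=1, acc=0xF
Byte[1]=8A: continuation. acc=(acc<<6)|0x0A=0x3CA, pending=0
Byte[2]=E8: 3-byte lead. pending=2, acc=0x8
Byte[3]=89: continuation. acc=(acc<<6)|0x09=0x209, pending=1
Byte[4]=91: continuation. acc=(acc<<6)|0x11=0x8251, pending=0
Byte[5]=58: 1-byte. pending=0, acc=0x0
Byte[6]=61: 1-byte. pending=0, acc=0x0

Answer: 0 0x0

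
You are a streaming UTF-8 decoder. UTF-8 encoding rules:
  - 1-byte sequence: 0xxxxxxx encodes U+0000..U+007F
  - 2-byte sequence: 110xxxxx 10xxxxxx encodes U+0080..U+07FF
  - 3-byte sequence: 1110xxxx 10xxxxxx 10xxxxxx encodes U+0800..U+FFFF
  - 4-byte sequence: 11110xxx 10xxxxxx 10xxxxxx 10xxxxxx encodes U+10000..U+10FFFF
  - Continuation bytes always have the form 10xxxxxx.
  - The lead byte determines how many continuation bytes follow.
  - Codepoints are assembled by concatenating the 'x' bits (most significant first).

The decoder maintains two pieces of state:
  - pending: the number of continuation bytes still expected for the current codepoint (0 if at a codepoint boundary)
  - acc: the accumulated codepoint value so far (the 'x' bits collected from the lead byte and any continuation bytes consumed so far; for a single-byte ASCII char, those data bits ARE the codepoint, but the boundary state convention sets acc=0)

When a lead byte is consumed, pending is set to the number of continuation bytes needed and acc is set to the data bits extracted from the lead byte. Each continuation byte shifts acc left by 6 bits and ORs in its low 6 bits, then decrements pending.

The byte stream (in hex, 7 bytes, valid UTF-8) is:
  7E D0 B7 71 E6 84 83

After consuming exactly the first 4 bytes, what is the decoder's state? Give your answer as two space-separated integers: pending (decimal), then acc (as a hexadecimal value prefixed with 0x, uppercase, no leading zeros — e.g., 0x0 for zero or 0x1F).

Answer: 0 0x0

Derivation:
Byte[0]=7E: 1-byte. pending=0, acc=0x0
Byte[1]=D0: 2-byte lead. pending=1, acc=0x10
Byte[2]=B7: continuation. acc=(acc<<6)|0x37=0x437, pending=0
Byte[3]=71: 1-byte. pending=0, acc=0x0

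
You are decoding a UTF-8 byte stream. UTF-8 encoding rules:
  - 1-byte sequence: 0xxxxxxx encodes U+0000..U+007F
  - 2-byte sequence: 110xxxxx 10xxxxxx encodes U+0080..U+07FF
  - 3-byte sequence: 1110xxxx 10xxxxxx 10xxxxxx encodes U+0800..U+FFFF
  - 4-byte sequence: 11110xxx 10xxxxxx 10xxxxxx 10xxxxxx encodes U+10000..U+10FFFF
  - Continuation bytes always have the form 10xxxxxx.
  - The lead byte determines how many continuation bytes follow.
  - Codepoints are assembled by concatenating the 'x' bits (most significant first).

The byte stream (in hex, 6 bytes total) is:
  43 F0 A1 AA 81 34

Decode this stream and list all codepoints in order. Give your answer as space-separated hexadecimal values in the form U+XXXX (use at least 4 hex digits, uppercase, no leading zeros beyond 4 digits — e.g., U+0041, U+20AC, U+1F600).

Answer: U+0043 U+21A81 U+0034

Derivation:
Byte[0]=43: 1-byte ASCII. cp=U+0043
Byte[1]=F0: 4-byte lead, need 3 cont bytes. acc=0x0
Byte[2]=A1: continuation. acc=(acc<<6)|0x21=0x21
Byte[3]=AA: continuation. acc=(acc<<6)|0x2A=0x86A
Byte[4]=81: continuation. acc=(acc<<6)|0x01=0x21A81
Completed: cp=U+21A81 (starts at byte 1)
Byte[5]=34: 1-byte ASCII. cp=U+0034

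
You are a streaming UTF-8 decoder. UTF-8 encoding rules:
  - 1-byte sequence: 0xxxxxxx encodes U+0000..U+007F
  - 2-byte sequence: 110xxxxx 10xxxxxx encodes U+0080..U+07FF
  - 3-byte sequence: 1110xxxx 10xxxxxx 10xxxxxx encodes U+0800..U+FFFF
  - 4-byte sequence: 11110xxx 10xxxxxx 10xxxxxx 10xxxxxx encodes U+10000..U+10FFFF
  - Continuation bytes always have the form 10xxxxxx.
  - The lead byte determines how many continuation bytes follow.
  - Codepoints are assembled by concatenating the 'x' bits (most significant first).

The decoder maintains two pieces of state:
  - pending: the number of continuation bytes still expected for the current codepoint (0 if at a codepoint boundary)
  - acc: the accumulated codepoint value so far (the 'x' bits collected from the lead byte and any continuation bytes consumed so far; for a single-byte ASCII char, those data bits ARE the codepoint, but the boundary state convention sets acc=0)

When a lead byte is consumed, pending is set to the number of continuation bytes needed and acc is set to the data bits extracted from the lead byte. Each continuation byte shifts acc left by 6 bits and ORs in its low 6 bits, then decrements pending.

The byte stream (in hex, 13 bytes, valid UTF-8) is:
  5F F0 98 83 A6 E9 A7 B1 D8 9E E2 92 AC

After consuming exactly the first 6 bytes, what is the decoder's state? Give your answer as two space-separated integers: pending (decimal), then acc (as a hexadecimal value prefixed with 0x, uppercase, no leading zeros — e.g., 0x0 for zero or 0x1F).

Answer: 2 0x9

Derivation:
Byte[0]=5F: 1-byte. pending=0, acc=0x0
Byte[1]=F0: 4-byte lead. pending=3, acc=0x0
Byte[2]=98: continuation. acc=(acc<<6)|0x18=0x18, pending=2
Byte[3]=83: continuation. acc=(acc<<6)|0x03=0x603, pending=1
Byte[4]=A6: continuation. acc=(acc<<6)|0x26=0x180E6, pending=0
Byte[5]=E9: 3-byte lead. pending=2, acc=0x9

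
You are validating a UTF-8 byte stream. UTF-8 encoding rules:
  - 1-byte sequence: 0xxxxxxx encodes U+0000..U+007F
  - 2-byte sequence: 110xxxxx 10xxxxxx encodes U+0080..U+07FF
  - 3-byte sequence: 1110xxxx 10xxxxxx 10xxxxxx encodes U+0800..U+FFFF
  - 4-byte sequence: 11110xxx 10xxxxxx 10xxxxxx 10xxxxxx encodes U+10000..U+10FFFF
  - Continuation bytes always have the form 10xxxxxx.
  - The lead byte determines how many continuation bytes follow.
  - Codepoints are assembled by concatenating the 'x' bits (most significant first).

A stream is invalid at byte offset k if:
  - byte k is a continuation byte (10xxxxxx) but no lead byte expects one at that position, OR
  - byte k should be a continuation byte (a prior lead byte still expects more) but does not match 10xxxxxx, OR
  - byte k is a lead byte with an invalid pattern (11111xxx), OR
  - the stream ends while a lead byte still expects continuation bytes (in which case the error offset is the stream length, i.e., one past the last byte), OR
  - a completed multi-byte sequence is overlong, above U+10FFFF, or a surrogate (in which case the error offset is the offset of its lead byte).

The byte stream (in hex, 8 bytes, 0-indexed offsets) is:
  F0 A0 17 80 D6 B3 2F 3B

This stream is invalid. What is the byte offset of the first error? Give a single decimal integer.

Byte[0]=F0: 4-byte lead, need 3 cont bytes. acc=0x0
Byte[1]=A0: continuation. acc=(acc<<6)|0x20=0x20
Byte[2]=17: expected 10xxxxxx continuation. INVALID

Answer: 2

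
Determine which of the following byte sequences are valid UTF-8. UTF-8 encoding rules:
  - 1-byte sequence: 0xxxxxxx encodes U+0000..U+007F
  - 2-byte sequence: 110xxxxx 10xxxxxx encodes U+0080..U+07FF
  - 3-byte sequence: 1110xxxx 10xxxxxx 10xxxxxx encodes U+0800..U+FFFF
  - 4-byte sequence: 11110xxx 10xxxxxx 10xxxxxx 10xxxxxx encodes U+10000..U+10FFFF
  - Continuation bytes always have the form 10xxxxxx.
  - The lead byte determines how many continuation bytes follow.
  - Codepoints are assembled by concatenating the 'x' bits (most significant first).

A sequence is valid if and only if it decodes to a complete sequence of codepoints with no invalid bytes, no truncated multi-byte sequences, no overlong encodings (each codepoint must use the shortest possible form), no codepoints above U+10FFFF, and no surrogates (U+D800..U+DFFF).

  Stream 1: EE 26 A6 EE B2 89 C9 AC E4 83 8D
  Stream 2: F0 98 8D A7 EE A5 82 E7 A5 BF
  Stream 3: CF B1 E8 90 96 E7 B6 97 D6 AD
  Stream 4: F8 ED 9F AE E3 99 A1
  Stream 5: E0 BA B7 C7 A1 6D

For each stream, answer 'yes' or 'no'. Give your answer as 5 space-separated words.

Answer: no yes yes no yes

Derivation:
Stream 1: error at byte offset 1. INVALID
Stream 2: decodes cleanly. VALID
Stream 3: decodes cleanly. VALID
Stream 4: error at byte offset 0. INVALID
Stream 5: decodes cleanly. VALID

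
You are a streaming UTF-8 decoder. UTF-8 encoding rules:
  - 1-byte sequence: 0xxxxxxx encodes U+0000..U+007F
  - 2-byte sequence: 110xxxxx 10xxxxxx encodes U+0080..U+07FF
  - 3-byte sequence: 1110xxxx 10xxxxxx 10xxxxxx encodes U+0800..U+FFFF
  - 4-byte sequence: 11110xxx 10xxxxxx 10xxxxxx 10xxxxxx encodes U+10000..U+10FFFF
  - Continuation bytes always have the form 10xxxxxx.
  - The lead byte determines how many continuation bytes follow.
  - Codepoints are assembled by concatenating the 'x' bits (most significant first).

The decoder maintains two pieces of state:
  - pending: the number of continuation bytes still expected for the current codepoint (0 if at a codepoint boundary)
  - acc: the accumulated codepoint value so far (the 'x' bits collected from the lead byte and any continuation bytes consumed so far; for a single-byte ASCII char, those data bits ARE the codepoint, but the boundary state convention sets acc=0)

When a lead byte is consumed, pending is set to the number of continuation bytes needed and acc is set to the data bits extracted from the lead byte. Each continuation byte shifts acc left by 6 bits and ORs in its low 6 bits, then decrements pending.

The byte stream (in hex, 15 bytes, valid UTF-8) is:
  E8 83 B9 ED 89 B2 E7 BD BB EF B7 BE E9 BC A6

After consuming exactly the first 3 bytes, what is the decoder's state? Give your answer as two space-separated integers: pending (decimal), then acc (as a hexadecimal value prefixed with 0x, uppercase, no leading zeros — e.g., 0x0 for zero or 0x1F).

Answer: 0 0x80F9

Derivation:
Byte[0]=E8: 3-byte lead. pending=2, acc=0x8
Byte[1]=83: continuation. acc=(acc<<6)|0x03=0x203, pending=1
Byte[2]=B9: continuation. acc=(acc<<6)|0x39=0x80F9, pending=0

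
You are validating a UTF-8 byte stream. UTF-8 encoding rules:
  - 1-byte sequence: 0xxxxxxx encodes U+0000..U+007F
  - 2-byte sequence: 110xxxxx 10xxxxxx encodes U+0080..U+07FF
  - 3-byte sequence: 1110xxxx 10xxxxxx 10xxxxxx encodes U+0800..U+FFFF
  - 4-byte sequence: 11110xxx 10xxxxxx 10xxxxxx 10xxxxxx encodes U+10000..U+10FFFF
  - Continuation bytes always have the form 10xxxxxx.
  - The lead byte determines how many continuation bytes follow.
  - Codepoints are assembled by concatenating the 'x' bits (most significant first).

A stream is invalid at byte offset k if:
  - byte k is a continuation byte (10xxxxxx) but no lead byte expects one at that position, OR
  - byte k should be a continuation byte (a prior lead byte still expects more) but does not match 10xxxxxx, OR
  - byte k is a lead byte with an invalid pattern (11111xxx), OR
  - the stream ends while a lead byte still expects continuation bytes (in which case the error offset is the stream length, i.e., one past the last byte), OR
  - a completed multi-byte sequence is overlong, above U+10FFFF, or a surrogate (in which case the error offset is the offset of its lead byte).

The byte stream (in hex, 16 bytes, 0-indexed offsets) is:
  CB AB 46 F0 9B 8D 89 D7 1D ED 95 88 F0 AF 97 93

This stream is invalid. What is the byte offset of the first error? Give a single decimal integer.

Byte[0]=CB: 2-byte lead, need 1 cont bytes. acc=0xB
Byte[1]=AB: continuation. acc=(acc<<6)|0x2B=0x2EB
Completed: cp=U+02EB (starts at byte 0)
Byte[2]=46: 1-byte ASCII. cp=U+0046
Byte[3]=F0: 4-byte lead, need 3 cont bytes. acc=0x0
Byte[4]=9B: continuation. acc=(acc<<6)|0x1B=0x1B
Byte[5]=8D: continuation. acc=(acc<<6)|0x0D=0x6CD
Byte[6]=89: continuation. acc=(acc<<6)|0x09=0x1B349
Completed: cp=U+1B349 (starts at byte 3)
Byte[7]=D7: 2-byte lead, need 1 cont bytes. acc=0x17
Byte[8]=1D: expected 10xxxxxx continuation. INVALID

Answer: 8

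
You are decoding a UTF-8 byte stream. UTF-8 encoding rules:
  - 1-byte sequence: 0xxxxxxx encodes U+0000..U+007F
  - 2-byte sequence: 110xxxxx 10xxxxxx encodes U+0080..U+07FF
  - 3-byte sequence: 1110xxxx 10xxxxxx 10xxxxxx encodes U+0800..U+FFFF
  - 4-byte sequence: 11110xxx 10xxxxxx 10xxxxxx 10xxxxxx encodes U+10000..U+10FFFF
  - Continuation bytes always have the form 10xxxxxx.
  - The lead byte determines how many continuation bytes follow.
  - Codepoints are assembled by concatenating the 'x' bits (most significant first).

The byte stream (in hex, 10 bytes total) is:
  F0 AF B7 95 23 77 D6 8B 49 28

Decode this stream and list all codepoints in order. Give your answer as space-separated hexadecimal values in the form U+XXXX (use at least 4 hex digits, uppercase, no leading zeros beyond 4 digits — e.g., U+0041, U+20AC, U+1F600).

Byte[0]=F0: 4-byte lead, need 3 cont bytes. acc=0x0
Byte[1]=AF: continuation. acc=(acc<<6)|0x2F=0x2F
Byte[2]=B7: continuation. acc=(acc<<6)|0x37=0xBF7
Byte[3]=95: continuation. acc=(acc<<6)|0x15=0x2FDD5
Completed: cp=U+2FDD5 (starts at byte 0)
Byte[4]=23: 1-byte ASCII. cp=U+0023
Byte[5]=77: 1-byte ASCII. cp=U+0077
Byte[6]=D6: 2-byte lead, need 1 cont bytes. acc=0x16
Byte[7]=8B: continuation. acc=(acc<<6)|0x0B=0x58B
Completed: cp=U+058B (starts at byte 6)
Byte[8]=49: 1-byte ASCII. cp=U+0049
Byte[9]=28: 1-byte ASCII. cp=U+0028

Answer: U+2FDD5 U+0023 U+0077 U+058B U+0049 U+0028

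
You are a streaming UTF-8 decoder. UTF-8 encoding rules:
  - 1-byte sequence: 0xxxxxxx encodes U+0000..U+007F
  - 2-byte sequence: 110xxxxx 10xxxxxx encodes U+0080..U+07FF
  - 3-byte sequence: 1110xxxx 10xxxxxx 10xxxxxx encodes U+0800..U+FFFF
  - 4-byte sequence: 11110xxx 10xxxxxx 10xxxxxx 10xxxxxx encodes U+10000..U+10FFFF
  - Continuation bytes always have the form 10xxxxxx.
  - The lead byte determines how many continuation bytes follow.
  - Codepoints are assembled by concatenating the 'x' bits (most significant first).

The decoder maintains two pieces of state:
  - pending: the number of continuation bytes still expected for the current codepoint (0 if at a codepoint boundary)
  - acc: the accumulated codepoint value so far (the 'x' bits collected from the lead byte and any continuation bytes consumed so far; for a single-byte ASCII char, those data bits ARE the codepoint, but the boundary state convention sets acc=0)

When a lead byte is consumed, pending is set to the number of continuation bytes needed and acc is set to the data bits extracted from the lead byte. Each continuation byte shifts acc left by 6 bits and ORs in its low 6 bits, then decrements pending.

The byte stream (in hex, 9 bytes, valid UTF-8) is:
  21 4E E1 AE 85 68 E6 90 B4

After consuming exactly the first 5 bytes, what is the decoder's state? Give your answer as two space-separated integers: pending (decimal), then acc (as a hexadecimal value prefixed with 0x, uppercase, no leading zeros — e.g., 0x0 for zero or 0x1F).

Answer: 0 0x1B85

Derivation:
Byte[0]=21: 1-byte. pending=0, acc=0x0
Byte[1]=4E: 1-byte. pending=0, acc=0x0
Byte[2]=E1: 3-byte lead. pending=2, acc=0x1
Byte[3]=AE: continuation. acc=(acc<<6)|0x2E=0x6E, pending=1
Byte[4]=85: continuation. acc=(acc<<6)|0x05=0x1B85, pending=0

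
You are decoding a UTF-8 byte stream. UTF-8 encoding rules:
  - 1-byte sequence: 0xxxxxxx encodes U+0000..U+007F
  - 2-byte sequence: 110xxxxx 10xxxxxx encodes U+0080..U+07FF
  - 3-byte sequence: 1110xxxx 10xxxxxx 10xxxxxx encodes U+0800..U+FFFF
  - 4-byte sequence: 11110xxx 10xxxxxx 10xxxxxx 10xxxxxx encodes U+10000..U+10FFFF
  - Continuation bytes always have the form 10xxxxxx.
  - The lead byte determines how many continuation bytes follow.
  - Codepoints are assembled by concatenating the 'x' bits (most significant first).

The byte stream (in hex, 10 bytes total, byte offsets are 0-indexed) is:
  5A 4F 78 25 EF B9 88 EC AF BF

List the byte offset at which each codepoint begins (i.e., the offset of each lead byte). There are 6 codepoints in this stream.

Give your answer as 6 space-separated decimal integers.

Answer: 0 1 2 3 4 7

Derivation:
Byte[0]=5A: 1-byte ASCII. cp=U+005A
Byte[1]=4F: 1-byte ASCII. cp=U+004F
Byte[2]=78: 1-byte ASCII. cp=U+0078
Byte[3]=25: 1-byte ASCII. cp=U+0025
Byte[4]=EF: 3-byte lead, need 2 cont bytes. acc=0xF
Byte[5]=B9: continuation. acc=(acc<<6)|0x39=0x3F9
Byte[6]=88: continuation. acc=(acc<<6)|0x08=0xFE48
Completed: cp=U+FE48 (starts at byte 4)
Byte[7]=EC: 3-byte lead, need 2 cont bytes. acc=0xC
Byte[8]=AF: continuation. acc=(acc<<6)|0x2F=0x32F
Byte[9]=BF: continuation. acc=(acc<<6)|0x3F=0xCBFF
Completed: cp=U+CBFF (starts at byte 7)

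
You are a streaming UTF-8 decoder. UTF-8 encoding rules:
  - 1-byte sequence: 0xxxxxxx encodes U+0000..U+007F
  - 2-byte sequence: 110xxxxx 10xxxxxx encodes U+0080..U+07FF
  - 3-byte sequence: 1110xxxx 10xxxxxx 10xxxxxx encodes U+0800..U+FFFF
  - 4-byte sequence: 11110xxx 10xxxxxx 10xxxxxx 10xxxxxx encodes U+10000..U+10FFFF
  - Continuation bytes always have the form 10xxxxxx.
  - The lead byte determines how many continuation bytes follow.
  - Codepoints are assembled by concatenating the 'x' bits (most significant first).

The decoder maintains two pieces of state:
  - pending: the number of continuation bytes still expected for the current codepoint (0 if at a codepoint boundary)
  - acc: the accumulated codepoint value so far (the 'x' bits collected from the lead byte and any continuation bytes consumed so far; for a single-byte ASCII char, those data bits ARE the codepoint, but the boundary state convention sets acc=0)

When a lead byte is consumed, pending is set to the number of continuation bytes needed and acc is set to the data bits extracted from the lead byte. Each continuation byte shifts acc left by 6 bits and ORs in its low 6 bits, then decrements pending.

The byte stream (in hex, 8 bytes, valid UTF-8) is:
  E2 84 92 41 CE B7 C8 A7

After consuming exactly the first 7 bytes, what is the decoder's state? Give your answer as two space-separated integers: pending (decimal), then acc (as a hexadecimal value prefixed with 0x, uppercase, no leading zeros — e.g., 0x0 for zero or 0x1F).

Answer: 1 0x8

Derivation:
Byte[0]=E2: 3-byte lead. pending=2, acc=0x2
Byte[1]=84: continuation. acc=(acc<<6)|0x04=0x84, pending=1
Byte[2]=92: continuation. acc=(acc<<6)|0x12=0x2112, pending=0
Byte[3]=41: 1-byte. pending=0, acc=0x0
Byte[4]=CE: 2-byte lead. pending=1, acc=0xE
Byte[5]=B7: continuation. acc=(acc<<6)|0x37=0x3B7, pending=0
Byte[6]=C8: 2-byte lead. pending=1, acc=0x8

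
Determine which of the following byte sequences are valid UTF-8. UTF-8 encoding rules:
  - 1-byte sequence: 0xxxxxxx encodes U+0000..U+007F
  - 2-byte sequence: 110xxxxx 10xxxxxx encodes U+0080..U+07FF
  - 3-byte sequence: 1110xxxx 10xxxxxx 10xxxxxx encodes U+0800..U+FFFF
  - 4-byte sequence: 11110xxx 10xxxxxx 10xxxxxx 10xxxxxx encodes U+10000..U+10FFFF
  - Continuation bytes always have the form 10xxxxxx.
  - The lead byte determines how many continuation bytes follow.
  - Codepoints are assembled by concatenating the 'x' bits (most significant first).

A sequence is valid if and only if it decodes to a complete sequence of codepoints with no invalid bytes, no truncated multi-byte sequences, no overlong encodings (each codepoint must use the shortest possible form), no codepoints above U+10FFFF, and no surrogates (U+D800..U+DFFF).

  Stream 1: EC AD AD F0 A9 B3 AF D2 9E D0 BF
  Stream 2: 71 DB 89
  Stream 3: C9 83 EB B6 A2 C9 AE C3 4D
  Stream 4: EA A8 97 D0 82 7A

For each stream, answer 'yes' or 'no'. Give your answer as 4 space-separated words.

Answer: yes yes no yes

Derivation:
Stream 1: decodes cleanly. VALID
Stream 2: decodes cleanly. VALID
Stream 3: error at byte offset 8. INVALID
Stream 4: decodes cleanly. VALID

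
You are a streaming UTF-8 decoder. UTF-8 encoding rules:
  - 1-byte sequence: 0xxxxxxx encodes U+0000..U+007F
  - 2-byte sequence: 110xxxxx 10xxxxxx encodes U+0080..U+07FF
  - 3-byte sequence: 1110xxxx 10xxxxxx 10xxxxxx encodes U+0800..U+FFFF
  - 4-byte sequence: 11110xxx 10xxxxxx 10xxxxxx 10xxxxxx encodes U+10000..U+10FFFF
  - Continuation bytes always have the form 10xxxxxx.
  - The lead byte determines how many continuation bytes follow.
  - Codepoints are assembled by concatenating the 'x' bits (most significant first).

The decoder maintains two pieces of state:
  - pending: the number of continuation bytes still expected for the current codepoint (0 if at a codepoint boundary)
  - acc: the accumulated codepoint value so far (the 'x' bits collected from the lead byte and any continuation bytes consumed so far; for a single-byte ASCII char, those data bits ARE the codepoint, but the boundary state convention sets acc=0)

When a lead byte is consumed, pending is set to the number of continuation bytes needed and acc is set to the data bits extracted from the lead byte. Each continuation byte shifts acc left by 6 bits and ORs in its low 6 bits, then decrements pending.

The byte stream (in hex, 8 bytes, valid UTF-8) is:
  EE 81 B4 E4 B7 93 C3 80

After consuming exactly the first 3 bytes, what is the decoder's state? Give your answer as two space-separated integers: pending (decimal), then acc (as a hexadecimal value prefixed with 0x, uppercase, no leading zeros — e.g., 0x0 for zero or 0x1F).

Answer: 0 0xE074

Derivation:
Byte[0]=EE: 3-byte lead. pending=2, acc=0xE
Byte[1]=81: continuation. acc=(acc<<6)|0x01=0x381, pending=1
Byte[2]=B4: continuation. acc=(acc<<6)|0x34=0xE074, pending=0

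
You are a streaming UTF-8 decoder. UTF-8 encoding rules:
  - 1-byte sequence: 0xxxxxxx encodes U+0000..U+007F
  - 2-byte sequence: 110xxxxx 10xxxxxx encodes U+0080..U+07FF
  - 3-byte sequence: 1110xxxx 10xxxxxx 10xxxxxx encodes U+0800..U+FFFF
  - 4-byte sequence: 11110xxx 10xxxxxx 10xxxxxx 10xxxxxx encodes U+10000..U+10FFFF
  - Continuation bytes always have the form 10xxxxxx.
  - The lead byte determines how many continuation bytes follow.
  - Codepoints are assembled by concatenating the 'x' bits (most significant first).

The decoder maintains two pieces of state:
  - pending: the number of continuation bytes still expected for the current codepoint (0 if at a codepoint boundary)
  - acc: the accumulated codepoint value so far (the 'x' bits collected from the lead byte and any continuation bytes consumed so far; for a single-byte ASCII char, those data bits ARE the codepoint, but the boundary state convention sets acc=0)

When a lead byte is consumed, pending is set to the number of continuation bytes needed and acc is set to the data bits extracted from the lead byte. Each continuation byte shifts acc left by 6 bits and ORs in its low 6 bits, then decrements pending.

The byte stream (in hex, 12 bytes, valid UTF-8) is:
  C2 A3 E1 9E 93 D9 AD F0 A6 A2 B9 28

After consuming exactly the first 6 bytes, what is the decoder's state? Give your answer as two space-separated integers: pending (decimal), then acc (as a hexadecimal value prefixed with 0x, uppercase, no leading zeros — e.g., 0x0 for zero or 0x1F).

Answer: 1 0x19

Derivation:
Byte[0]=C2: 2-byte lead. pending=1, acc=0x2
Byte[1]=A3: continuation. acc=(acc<<6)|0x23=0xA3, pending=0
Byte[2]=E1: 3-byte lead. pending=2, acc=0x1
Byte[3]=9E: continuation. acc=(acc<<6)|0x1E=0x5E, pending=1
Byte[4]=93: continuation. acc=(acc<<6)|0x13=0x1793, pending=0
Byte[5]=D9: 2-byte lead. pending=1, acc=0x19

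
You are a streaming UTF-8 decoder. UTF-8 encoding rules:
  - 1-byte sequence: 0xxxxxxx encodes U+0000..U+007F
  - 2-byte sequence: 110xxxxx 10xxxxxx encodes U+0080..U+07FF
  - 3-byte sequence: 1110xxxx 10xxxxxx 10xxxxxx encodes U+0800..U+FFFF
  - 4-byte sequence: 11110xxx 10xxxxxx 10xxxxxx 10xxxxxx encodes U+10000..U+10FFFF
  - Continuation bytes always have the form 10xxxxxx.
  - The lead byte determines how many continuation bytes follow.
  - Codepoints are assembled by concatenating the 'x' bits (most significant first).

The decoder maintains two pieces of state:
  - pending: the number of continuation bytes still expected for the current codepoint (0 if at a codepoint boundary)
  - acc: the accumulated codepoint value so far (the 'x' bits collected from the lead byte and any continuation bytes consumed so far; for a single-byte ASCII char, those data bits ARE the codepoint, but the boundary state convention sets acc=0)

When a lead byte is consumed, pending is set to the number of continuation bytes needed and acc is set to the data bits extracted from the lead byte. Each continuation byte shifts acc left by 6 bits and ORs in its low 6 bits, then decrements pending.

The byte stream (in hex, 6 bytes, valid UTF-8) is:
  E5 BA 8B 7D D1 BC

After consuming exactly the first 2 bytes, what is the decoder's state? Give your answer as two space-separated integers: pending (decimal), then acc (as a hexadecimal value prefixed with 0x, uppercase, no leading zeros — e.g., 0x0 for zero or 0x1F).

Answer: 1 0x17A

Derivation:
Byte[0]=E5: 3-byte lead. pending=2, acc=0x5
Byte[1]=BA: continuation. acc=(acc<<6)|0x3A=0x17A, pending=1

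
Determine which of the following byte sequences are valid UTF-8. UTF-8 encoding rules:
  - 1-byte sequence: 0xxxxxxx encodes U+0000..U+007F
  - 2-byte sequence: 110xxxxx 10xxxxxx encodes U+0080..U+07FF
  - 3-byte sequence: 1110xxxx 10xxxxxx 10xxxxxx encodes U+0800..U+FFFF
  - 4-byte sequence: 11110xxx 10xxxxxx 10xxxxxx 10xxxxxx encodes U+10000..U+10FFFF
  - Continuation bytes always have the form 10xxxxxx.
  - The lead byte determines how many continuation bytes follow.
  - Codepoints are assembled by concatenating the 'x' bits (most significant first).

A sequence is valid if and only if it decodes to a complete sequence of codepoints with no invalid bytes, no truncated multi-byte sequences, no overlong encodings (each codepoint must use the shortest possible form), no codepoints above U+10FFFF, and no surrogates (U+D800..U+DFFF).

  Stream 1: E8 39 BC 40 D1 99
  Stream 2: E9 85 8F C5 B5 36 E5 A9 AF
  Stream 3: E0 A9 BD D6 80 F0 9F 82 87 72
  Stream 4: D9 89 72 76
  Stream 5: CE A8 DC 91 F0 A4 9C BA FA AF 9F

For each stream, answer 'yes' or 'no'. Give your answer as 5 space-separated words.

Answer: no yes yes yes no

Derivation:
Stream 1: error at byte offset 1. INVALID
Stream 2: decodes cleanly. VALID
Stream 3: decodes cleanly. VALID
Stream 4: decodes cleanly. VALID
Stream 5: error at byte offset 8. INVALID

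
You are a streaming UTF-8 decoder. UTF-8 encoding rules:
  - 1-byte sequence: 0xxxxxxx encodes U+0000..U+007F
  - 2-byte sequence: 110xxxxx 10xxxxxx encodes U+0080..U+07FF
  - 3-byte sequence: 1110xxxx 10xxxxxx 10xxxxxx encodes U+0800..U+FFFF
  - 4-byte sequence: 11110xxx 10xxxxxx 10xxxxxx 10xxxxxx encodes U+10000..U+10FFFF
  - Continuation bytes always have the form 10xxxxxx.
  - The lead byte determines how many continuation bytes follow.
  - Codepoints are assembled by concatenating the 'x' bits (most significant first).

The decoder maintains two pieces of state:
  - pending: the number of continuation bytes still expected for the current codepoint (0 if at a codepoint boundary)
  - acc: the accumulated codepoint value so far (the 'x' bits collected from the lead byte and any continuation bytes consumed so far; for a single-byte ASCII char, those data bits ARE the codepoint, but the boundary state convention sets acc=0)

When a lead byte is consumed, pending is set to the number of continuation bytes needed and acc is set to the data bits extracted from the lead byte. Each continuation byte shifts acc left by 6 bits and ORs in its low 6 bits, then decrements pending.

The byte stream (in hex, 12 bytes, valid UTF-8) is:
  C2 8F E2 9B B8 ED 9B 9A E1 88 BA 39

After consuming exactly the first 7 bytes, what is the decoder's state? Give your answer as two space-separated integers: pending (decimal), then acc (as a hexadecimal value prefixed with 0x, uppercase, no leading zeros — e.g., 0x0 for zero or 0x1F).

Answer: 1 0x35B

Derivation:
Byte[0]=C2: 2-byte lead. pending=1, acc=0x2
Byte[1]=8F: continuation. acc=(acc<<6)|0x0F=0x8F, pending=0
Byte[2]=E2: 3-byte lead. pending=2, acc=0x2
Byte[3]=9B: continuation. acc=(acc<<6)|0x1B=0x9B, pending=1
Byte[4]=B8: continuation. acc=(acc<<6)|0x38=0x26F8, pending=0
Byte[5]=ED: 3-byte lead. pending=2, acc=0xD
Byte[6]=9B: continuation. acc=(acc<<6)|0x1B=0x35B, pending=1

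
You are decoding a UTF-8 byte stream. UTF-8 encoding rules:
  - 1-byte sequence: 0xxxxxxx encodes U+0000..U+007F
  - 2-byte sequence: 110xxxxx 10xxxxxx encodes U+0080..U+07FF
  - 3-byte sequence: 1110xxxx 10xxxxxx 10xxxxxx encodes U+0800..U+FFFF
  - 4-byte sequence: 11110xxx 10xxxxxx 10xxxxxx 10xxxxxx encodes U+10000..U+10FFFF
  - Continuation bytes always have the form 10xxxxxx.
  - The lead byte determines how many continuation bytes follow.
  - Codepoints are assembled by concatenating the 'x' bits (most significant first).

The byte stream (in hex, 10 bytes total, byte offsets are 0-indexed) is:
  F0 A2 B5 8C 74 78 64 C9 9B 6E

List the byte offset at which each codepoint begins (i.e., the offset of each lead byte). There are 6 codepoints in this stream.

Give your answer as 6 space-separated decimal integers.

Answer: 0 4 5 6 7 9

Derivation:
Byte[0]=F0: 4-byte lead, need 3 cont bytes. acc=0x0
Byte[1]=A2: continuation. acc=(acc<<6)|0x22=0x22
Byte[2]=B5: continuation. acc=(acc<<6)|0x35=0x8B5
Byte[3]=8C: continuation. acc=(acc<<6)|0x0C=0x22D4C
Completed: cp=U+22D4C (starts at byte 0)
Byte[4]=74: 1-byte ASCII. cp=U+0074
Byte[5]=78: 1-byte ASCII. cp=U+0078
Byte[6]=64: 1-byte ASCII. cp=U+0064
Byte[7]=C9: 2-byte lead, need 1 cont bytes. acc=0x9
Byte[8]=9B: continuation. acc=(acc<<6)|0x1B=0x25B
Completed: cp=U+025B (starts at byte 7)
Byte[9]=6E: 1-byte ASCII. cp=U+006E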